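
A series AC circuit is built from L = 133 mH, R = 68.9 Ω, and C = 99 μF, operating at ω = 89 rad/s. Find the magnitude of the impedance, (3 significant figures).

123 Ω

X_L = ωL = 11.8 Ω
X_C = 1/(ωC) = 113 Ω
Net reactance X = X_L − X_C = -102 Ω
Z = 68.9 − j102 Ω
|Z| = √(68.9² + 102²) = 123 Ω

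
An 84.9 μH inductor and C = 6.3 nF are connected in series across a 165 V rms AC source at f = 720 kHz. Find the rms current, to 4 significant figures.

472.8 mA

ω = 2πf = 4.524e+06 rad/s
X_L = ωL = 384.1 Ω
X_C = 1/(ωC) = 35.09 Ω
Net reactance X = X_L − X_C = 349.0 Ω
Z = j349.0 Ω
|Z| = √(0² + 349.0²) = 349.0 Ω
I = V/|Z| = 165/349.0 = 472.8 mA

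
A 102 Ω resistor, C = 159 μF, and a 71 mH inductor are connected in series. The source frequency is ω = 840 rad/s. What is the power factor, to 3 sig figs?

X_L = ωL = 59.6 Ω
X_C = 1/(ωC) = 7.49 Ω
Net reactance X = X_L − X_C = 52.2 Ω
Z = 102 + j52.2 Ω
|Z| = √(102² + 52.2²) = 115 Ω
∠Z = arctan(52.2/102) = 27.1°
cos φ = cos(27.1°) = 0.890

0.890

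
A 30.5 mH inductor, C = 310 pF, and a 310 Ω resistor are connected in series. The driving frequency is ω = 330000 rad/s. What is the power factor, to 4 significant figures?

0.7305

X_L = ωL = 10060 Ω
X_C = 1/(ωC) = 9775 Ω
Net reactance X = X_L − X_C = 289.8 Ω
Z = 310.0 + j289.8 Ω
|Z| = √(310.0² + 289.8²) = 424.4 Ω
∠Z = arctan(289.8/310.0) = 43.07°
cos φ = cos(43.07°) = 0.7305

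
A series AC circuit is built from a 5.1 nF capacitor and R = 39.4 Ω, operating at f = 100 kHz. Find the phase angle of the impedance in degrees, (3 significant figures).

-82.8°

ω = 2πf = 628300 rad/s
X_C = 1/(ωC) = 312 Ω
Z = 39.4 − j312 Ω
|Z| = √(39.4² + 312²) = 315 Ω
∠Z = arctan(-312/39.4) = -82.8°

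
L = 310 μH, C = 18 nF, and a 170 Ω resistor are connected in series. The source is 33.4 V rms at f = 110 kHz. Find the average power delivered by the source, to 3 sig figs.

ω = 2πf = 691200 rad/s
X_L = ωL = 214 Ω
X_C = 1/(ωC) = 80.4 Ω
Net reactance X = X_L − X_C = 134 Ω
Z = 170 + j134 Ω
|Z| = √(170² + 134²) = 216 Ω
∠Z = arctan(134/170) = 38.2°
I = V/|Z| = 154 mA
P = VI cos φ = 33.4 × 0.154 × cos(38.2°) = 4.05 W

4.05 W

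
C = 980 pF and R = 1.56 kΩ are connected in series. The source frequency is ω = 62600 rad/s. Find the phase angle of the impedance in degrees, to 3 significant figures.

X_C = 1/(ωC) = 16300 Ω
Z = 1560 − j16300 Ω
|Z| = √(1560² + 16300²) = 16400 Ω
∠Z = arctan(-16300/1560) = -84.5°

-84.5°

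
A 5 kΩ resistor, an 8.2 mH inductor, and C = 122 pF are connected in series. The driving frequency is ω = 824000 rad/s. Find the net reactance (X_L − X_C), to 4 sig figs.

X_L = ωL = 6757 Ω
X_C = 1/(ωC) = 9947 Ω
X = 6757 − 9947 = -3191 Ω

-3191 Ω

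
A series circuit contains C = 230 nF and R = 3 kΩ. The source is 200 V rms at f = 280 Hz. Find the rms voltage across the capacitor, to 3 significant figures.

ω = 2πf = 1759 rad/s
X_C = 1/(ωC) = 2470 Ω
Z = 3000 − j2470 Ω
|Z| = √(3000² + 2470²) = 3890 Ω
I = V/|Z| = 51.5 mA
V_C = I·|Z_C| = 0.0515 × 2470 = 127 V

127 V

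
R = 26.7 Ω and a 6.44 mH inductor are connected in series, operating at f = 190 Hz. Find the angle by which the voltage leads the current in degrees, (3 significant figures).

ω = 2πf = 1194 rad/s
X_L = ωL = 7.69 Ω
Z = 26.7 + j7.69 Ω
|Z| = √(26.7² + 7.69²) = 27.8 Ω
∠Z = arctan(7.69/26.7) = 16.1°

16.1°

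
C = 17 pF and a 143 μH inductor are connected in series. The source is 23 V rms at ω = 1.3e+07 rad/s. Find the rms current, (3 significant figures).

X_L = ωL = 1860 Ω
X_C = 1/(ωC) = 4520 Ω
Net reactance X = X_L − X_C = -2670 Ω
Z = − j2670 Ω
|Z| = √(0² + 2670²) = 2670 Ω
I = V/|Z| = 23/2670 = 8.63 mA

8.63 mA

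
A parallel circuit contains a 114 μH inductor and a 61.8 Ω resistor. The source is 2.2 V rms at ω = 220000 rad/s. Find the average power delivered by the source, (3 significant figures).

78.3 mW

X_L = ωL = 25.1 Ω
Parallel: admittances add. Y = 1/R + 1/(jωL)
Y = (0.0162 − j0.0399) S
|Y| = 0.0430 S → |Z| = 1/|Y| = 23.2 Ω, ∠Z = −∠Y = 67.9°
I = V/|Z| = 94.7 mA
P = VI cos φ = 2.2 × 0.0947 × cos(67.9°) = 78.3 mW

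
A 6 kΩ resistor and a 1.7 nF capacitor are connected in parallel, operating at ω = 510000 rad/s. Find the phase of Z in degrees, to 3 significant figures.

-79.1°

X_C = 1/(ωC) = 1150 Ω
Parallel: admittances add. Y = 1/R + jωC
Y = (0.000167 + j0.000867) S
|Y| = 0.000883 S → |Z| = 1/|Y| = 1130 Ω, ∠Z = −∠Y = -79.1°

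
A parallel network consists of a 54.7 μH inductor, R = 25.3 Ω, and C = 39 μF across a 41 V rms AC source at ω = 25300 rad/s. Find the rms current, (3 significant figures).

X_L = ωL = 1.38 Ω
X_C = 1/(ωC) = 1.01 Ω
Parallel: admittances add. Y = 1/R + 1/(jωL) + jωC
Y = (0.0395 + j0.264) S
|Y| = 0.267 S → |Z| = 1/|Y| = 3.74 Ω, ∠Z = −∠Y = -81.5°
I = V/|Z| = 41/3.74 = 10.9 A

10.9 A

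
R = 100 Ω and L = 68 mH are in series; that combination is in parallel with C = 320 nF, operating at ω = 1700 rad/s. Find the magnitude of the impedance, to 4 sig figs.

162.8 Ω

X_L = ωL = 115.6 Ω
X_C = 1/(ωC) = 1838 Ω
Branch 1 (R+jX_L): Z₁ = 100.0 + j115.6 Ω, |Z₁| = 152.9 Ω
Branch 2 (−jX_C): Z₂ = −j1838 Ω
Parallel: Z = Z₁Z₂/(Z₁+Z₂), |Z| = 162.8 Ω, ∠Z = 45.82°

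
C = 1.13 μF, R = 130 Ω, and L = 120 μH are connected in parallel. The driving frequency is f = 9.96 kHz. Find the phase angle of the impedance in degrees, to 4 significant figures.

82.98°

ω = 2πf = 62580 rad/s
X_L = ωL = 7.510 Ω
X_C = 1/(ωC) = 14.14 Ω
Parallel: admittances add. Y = 1/R + 1/(jωL) + jωC
Y = (0.007692 − j0.06245) S
|Y| = 0.06292 S → |Z| = 1/|Y| = 15.89 Ω, ∠Z = −∠Y = 82.98°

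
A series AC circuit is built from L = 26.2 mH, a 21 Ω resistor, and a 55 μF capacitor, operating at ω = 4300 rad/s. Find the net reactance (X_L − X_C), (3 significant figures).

X_L = ωL = 113 Ω
X_C = 1/(ωC) = 4.23 Ω
X = 113 − 4.23 = 108 Ω

108 Ω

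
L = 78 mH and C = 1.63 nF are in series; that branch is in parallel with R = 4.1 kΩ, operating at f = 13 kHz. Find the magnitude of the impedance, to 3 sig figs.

ω = 2πf = 81680 rad/s
X_L = ωL = 6370 Ω
X_C = 1/(ωC) = 7510 Ω
Branch 1: Z₁ = R = 4100 Ω
Branch 2 (series LC): Z₂ = j(X_L − X_C) = −j1140 Ω
Parallel: Z = Z₁Z₂/(Z₁+Z₂), |Z| = 1100 Ω, ∠Z = -74.5°

1100 Ω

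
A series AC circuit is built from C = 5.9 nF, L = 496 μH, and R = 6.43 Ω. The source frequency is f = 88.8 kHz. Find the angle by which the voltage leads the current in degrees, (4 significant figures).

ω = 2πf = 557900 rad/s
X_L = ωL = 276.7 Ω
X_C = 1/(ωC) = 303.8 Ω
Net reactance X = X_L − X_C = -27.04 Ω
Z = 6.430 − j27.04 Ω
|Z| = √(6.430² + 27.04²) = 27.79 Ω
∠Z = arctan(-27.04/6.430) = -76.62°

-76.62°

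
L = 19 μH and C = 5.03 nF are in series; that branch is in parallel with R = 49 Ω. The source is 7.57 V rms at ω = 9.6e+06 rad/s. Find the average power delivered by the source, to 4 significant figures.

X_L = ωL = 182.4 Ω
X_C = 1/(ωC) = 20.71 Ω
Branch 1: Z₁ = R = 49.00 Ω
Branch 2 (series LC): Z₂ = j(X_L − X_C) = j161.7 Ω
Parallel: Z = Z₁Z₂/(Z₁+Z₂), |Z| = 46.89 Ω, ∠Z = 16.86°
I = V/|Z| = 161.4 mA
P = VI cos φ = 7.57 × 0.1614 × cos(16.86°) = 1.169 W

1.169 W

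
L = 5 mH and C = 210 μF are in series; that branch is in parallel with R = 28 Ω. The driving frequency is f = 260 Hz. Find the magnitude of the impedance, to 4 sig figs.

5.163 Ω

ω = 2πf = 1634 rad/s
X_L = ωL = 8.168 Ω
X_C = 1/(ωC) = 2.915 Ω
Branch 1: Z₁ = R = 28.00 Ω
Branch 2 (series LC): Z₂ = j(X_L − X_C) = j5.253 Ω
Parallel: Z = Z₁Z₂/(Z₁+Z₂), |Z| = 5.163 Ω, ∠Z = 79.37°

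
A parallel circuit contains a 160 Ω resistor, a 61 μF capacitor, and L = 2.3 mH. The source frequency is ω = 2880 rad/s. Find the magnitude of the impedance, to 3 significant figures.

39.2 Ω

X_L = ωL = 6.62 Ω
X_C = 1/(ωC) = 5.69 Ω
Parallel: admittances add. Y = 1/R + 1/(jωL) + jωC
Y = (0.00625 + j0.0247) S
|Y| = 0.0255 S → |Z| = 1/|Y| = 39.2 Ω, ∠Z = −∠Y = -75.8°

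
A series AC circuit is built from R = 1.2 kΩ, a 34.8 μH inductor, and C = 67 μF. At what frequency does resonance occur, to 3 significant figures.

ω₀ = 1/√(LC) = 1/√(3.48e-05 × 6.7e-05) = 20710 rad/s
f₀ = ω₀/(2π) = 3.30 kHz

3.30 kHz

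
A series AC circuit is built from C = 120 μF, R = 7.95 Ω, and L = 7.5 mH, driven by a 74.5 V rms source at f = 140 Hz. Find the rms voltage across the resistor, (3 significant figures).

ω = 2πf = 879.6 rad/s
X_L = ωL = 6.60 Ω
X_C = 1/(ωC) = 9.47 Ω
Net reactance X = X_L − X_C = -2.88 Ω
Z = 7.95 − j2.88 Ω
|Z| = √(7.95² + 2.88²) = 8.45 Ω
I = V/|Z| = 8.81 A
V_R = I·|Z_R| = 8.81 × 7.95 = 70.1 V

70.1 V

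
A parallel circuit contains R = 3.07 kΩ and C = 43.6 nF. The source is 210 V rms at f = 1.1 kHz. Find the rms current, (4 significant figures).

93.19 mA

ω = 2πf = 6912 rad/s
X_C = 1/(ωC) = 3318 Ω
Parallel: admittances add. Y = 1/R + jωC
Y = (0.0003257 + j0.0003013) S
|Y| = 0.0004437 S → |Z| = 1/|Y| = 2254 Ω, ∠Z = −∠Y = -42.77°
I = V/|Z| = 210/2254 = 93.19 mA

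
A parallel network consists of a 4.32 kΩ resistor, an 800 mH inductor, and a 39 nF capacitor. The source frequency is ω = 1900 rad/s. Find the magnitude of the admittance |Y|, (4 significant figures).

628.0 μS

X_L = ωL = 1520 Ω
X_C = 1/(ωC) = 13500 Ω
Parallel: admittances add. Y = 1/R + 1/(jωL) + jωC
Y = (0.0002315 − j0.0005838) S
|Y| = 0.0006280 S → |Z| = 1/|Y| = 1592 Ω, ∠Z = −∠Y = 68.37°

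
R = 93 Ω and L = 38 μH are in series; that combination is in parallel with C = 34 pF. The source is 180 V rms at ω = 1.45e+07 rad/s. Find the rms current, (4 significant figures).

X_L = ωL = 551.0 Ω
X_C = 1/(ωC) = 2028 Ω
Branch 1 (R+jX_L): Z₁ = 93.00 + j551.0 Ω, |Z₁| = 558.8 Ω
Branch 2 (−jX_C): Z₂ = −j2028 Ω
Parallel: Z = Z₁Z₂/(Z₁+Z₂), |Z| = 765.7 Ω, ∠Z = 76.82°
I = V/|Z| = 180/765.7 = 235.1 mA

235.1 mA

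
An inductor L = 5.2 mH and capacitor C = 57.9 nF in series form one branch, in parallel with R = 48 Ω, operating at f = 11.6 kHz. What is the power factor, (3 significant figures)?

ω = 2πf = 72880 rad/s
X_L = ωL = 379 Ω
X_C = 1/(ωC) = 237 Ω
Branch 1: Z₁ = R = 48.0 Ω
Branch 2 (series LC): Z₂ = j(X_L − X_C) = j142 Ω
Parallel: Z = Z₁Z₂/(Z₁+Z₂), |Z| = 45.5 Ω, ∠Z = 18.7°
cos φ = cos(18.7°) = 0.947

0.947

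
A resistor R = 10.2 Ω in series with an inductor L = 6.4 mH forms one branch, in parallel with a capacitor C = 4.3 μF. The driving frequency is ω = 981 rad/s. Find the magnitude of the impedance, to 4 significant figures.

X_L = ωL = 6.278 Ω
X_C = 1/(ωC) = 237.1 Ω
Branch 1 (R+jX_L): Z₁ = 10.20 + j6.278 Ω, |Z₁| = 11.98 Ω
Branch 2 (−jX_C): Z₂ = −j237.1 Ω
Parallel: Z = Z₁Z₂/(Z₁+Z₂), |Z| = 12.29 Ω, ∠Z = 29.08°

12.29 Ω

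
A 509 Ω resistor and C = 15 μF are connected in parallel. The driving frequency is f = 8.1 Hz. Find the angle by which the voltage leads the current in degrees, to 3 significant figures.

ω = 2πf = 50.89 rad/s
X_C = 1/(ωC) = 1310 Ω
Parallel: admittances add. Y = 1/R + jωC
Y = (0.00196 + j0.000763) S
|Y| = 0.00211 S → |Z| = 1/|Y| = 474 Ω, ∠Z = −∠Y = -21.2°

-21.2°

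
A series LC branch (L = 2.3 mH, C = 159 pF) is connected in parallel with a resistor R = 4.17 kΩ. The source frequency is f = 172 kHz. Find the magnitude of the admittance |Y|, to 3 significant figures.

ω = 2πf = 1.081e+06 rad/s
X_L = ωL = 2490 Ω
X_C = 1/(ωC) = 5820 Ω
Branch 1: Z₁ = R = 4170 Ω
Branch 2 (series LC): Z₂ = j(X_L − X_C) = −j3330 Ω
Parallel: Z = Z₁Z₂/(Z₁+Z₂), |Z| = 2600 Ω, ∠Z = -51.4°
|Y| = 1/|Z| = 384 μS

384 μS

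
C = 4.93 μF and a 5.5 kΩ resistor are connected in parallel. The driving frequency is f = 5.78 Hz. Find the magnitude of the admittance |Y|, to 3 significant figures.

255 μS

ω = 2πf = 36.32 rad/s
X_C = 1/(ωC) = 5590 Ω
Parallel: admittances add. Y = 1/R + jωC
Y = (0.000182 + j0.000179) S
|Y| = 0.000255 S → |Z| = 1/|Y| = 3920 Ω, ∠Z = −∠Y = -44.6°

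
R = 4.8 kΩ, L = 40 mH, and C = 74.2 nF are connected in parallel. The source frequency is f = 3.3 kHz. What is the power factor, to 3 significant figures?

0.531

ω = 2πf = 20730 rad/s
X_L = ωL = 829 Ω
X_C = 1/(ωC) = 650 Ω
Parallel: admittances add. Y = 1/R + 1/(jωL) + jωC
Y = (0.000208 + j0.000333) S
|Y| = 0.000393 S → |Z| = 1/|Y| = 2550 Ω, ∠Z = −∠Y = -58.0°
cos φ = cos(-58.0°) = 0.531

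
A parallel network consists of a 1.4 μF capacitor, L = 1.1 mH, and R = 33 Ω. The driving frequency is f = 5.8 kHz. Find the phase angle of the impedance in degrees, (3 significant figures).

ω = 2πf = 36440 rad/s
X_L = ωL = 40.1 Ω
X_C = 1/(ωC) = 19.6 Ω
Parallel: admittances add. Y = 1/R + 1/(jωL) + jωC
Y = (0.0303 + j0.0261) S
|Y| = 0.0400 S → |Z| = 1/|Y| = 25.0 Ω, ∠Z = −∠Y = -40.7°

-40.7°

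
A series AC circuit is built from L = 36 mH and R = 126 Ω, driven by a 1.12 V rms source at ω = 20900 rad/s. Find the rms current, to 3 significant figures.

X_L = ωL = 752 Ω
Z = 126 + j752 Ω
|Z| = √(126² + 752²) = 763 Ω
I = V/|Z| = 1.12/763 = 1.47 mA

1.47 mA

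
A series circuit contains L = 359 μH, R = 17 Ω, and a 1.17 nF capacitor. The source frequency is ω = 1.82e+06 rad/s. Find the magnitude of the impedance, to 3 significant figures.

185 Ω

X_L = ωL = 653 Ω
X_C = 1/(ωC) = 470 Ω
Net reactance X = X_L − X_C = 184 Ω
Z = 17.0 + j184 Ω
|Z| = √(17.0² + 184²) = 185 Ω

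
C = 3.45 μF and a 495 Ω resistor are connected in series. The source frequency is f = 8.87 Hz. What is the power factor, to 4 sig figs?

0.09475

ω = 2πf = 55.73 rad/s
X_C = 1/(ωC) = 5201 Ω
Z = 495.0 − j5201 Ω
|Z| = √(495.0² + 5201²) = 5224 Ω
∠Z = arctan(-5201/495.0) = -84.56°
cos φ = cos(-84.56°) = 0.09475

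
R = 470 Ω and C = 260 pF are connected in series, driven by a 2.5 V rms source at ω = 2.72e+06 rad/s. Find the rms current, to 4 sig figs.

X_C = 1/(ωC) = 1414 Ω
Z = 470.0 − j1414 Ω
|Z| = √(470.0² + 1414²) = 1490 Ω
I = V/|Z| = 2.5/1490 = 1.678 mA

1.678 mA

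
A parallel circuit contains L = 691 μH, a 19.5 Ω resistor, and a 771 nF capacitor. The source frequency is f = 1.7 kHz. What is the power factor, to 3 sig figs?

0.374

ω = 2πf = 10680 rad/s
X_L = ωL = 7.38 Ω
X_C = 1/(ωC) = 121 Ω
Parallel: admittances add. Y = 1/R + 1/(jωL) + jωC
Y = (0.0513 − j0.127) S
|Y| = 0.137 S → |Z| = 1/|Y| = 7.29 Ω, ∠Z = −∠Y = 68.1°
cos φ = cos(68.1°) = 0.374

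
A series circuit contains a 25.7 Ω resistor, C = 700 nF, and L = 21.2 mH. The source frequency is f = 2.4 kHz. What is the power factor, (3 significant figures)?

ω = 2πf = 15080 rad/s
X_L = ωL = 320 Ω
X_C = 1/(ωC) = 94.7 Ω
Net reactance X = X_L − X_C = 225 Ω
Z = 25.7 + j225 Ω
|Z| = √(25.7² + 225²) = 226 Ω
∠Z = arctan(225/25.7) = 83.5°
cos φ = cos(83.5°) = 0.114

0.114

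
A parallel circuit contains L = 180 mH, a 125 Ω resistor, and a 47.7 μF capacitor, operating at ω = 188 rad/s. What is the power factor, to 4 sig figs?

0.3623

X_L = ωL = 33.84 Ω
X_C = 1/(ωC) = 111.5 Ω
Parallel: admittances add. Y = 1/R + 1/(jωL) + jωC
Y = (0.008000 − j0.02058) S
|Y| = 0.02208 S → |Z| = 1/|Y| = 45.28 Ω, ∠Z = −∠Y = 68.76°
cos φ = cos(68.76°) = 0.3623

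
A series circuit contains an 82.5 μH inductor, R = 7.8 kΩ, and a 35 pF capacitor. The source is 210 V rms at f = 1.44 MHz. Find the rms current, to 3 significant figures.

ω = 2πf = 9.048e+06 rad/s
X_L = ωL = 746 Ω
X_C = 1/(ωC) = 3160 Ω
Net reactance X = X_L − X_C = -2410 Ω
Z = 7800 − j2410 Ω
|Z| = √(7800² + 2410²) = 8160 Ω
I = V/|Z| = 210/8160 = 25.7 mA

25.7 mA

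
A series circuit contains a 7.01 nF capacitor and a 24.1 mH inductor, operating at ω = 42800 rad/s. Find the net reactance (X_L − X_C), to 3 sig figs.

-2300 Ω

X_L = ωL = 1030 Ω
X_C = 1/(ωC) = 3330 Ω
X = 1030 − 3330 = -2300 Ω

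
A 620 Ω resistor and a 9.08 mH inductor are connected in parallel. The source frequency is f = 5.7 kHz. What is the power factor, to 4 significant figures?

ω = 2πf = 35810 rad/s
X_L = ωL = 325.2 Ω
Parallel: admittances add. Y = 1/R + 1/(jωL)
Y = (0.001613 − j0.003075) S
|Y| = 0.003472 S → |Z| = 1/|Y| = 288.0 Ω, ∠Z = −∠Y = 62.32°
cos φ = cos(62.32°) = 0.4645

0.4645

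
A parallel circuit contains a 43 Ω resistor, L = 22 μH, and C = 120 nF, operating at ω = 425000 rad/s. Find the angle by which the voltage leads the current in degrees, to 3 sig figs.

X_L = ωL = 9.35 Ω
X_C = 1/(ωC) = 19.6 Ω
Parallel: admittances add. Y = 1/R + 1/(jωL) + jωC
Y = (0.0233 − j0.0560) S
|Y| = 0.0606 S → |Z| = 1/|Y| = 16.5 Ω, ∠Z = −∠Y = 67.4°

67.4°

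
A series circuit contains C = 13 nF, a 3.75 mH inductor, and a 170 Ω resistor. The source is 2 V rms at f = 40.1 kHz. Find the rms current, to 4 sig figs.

3.022 mA

ω = 2πf = 252000 rad/s
X_L = ωL = 944.8 Ω
X_C = 1/(ωC) = 305.3 Ω
Net reactance X = X_L − X_C = 639.5 Ω
Z = 170.0 + j639.5 Ω
|Z| = √(170.0² + 639.5²) = 661.7 Ω
I = V/|Z| = 2/661.7 = 3.022 mA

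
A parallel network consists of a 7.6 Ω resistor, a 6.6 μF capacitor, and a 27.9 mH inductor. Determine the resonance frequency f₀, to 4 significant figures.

370.9 Hz

ω₀ = 1/√(LC) = 1/√(0.0279 × 6.6e-06) = 2330 rad/s
f₀ = ω₀/(2π) = 370.9 Hz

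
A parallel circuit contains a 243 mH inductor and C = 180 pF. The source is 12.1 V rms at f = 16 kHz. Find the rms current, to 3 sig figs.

276 μA

ω = 2πf = 100500 rad/s
X_L = ωL = 24400 Ω
X_C = 1/(ωC) = 55300 Ω
Parallel: admittances add. Y = 1/(jωL) + jωC
Y = (0 − j2.28e-05) S
|Y| = 2.28e-05 S → |Z| = 1/|Y| = 43800 Ω, ∠Z = −∠Y = 90.0°
I = V/|Z| = 12.1/43800 = 276 μA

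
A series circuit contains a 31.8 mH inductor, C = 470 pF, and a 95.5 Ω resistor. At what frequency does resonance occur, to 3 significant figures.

ω₀ = 1/√(LC) = 1/√(0.0318 × 4.7e-10) = 258700 rad/s
f₀ = ω₀/(2π) = 41.2 kHz

41.2 kHz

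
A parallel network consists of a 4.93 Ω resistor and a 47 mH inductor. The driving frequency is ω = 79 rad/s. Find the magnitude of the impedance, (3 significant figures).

X_L = ωL = 3.71 Ω
Parallel: admittances add. Y = 1/R + 1/(jωL)
Y = (0.203 − j0.269) S
|Y| = 0.337 S → |Z| = 1/|Y| = 2.97 Ω, ∠Z = −∠Y = 53.0°

2.97 Ω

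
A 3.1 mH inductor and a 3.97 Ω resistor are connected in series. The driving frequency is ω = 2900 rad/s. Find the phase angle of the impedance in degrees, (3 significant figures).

X_L = ωL = 8.99 Ω
Z = 3.97 + j8.99 Ω
|Z| = √(3.97² + 8.99²) = 9.83 Ω
∠Z = arctan(8.99/3.97) = 66.2°

66.2°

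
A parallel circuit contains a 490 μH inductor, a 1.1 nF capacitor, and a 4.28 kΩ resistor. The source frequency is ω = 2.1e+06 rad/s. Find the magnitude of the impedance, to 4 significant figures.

736.1 Ω

X_L = ωL = 1029 Ω
X_C = 1/(ωC) = 432.9 Ω
Parallel: admittances add. Y = 1/R + 1/(jωL) + jωC
Y = (0.0002336 + j0.001338) S
|Y| = 0.001358 S → |Z| = 1/|Y| = 736.1 Ω, ∠Z = −∠Y = -80.10°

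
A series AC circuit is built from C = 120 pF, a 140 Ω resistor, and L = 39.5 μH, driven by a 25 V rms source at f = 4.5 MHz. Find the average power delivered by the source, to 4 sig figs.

ω = 2πf = 2.827e+07 rad/s
X_L = ωL = 1117 Ω
X_C = 1/(ωC) = 294.7 Ω
Net reactance X = X_L − X_C = 822.1 Ω
Z = 140.0 + j822.1 Ω
|Z| = √(140.0² + 822.1²) = 833.9 Ω
∠Z = arctan(822.1/140.0) = 80.34°
I = V/|Z| = 29.98 mA
P = VI cos φ = 25 × 0.02998 × cos(80.34°) = 125.8 mW

125.8 mW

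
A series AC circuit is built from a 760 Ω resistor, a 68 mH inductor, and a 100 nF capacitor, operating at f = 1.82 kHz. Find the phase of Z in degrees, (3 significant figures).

ω = 2πf = 11440 rad/s
X_L = ωL = 778 Ω
X_C = 1/(ωC) = 874 Ω
Net reactance X = X_L − X_C = -96.9 Ω
Z = 760 − j96.9 Ω
|Z| = √(760² + 96.9²) = 766 Ω
∠Z = arctan(-96.9/760) = -7.26°

-7.26°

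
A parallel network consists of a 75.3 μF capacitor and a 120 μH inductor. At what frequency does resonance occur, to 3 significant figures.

1.67 kHz

ω₀ = 1/√(LC) = 1/√(0.00012 × 7.53e-05) = 10520 rad/s
f₀ = ω₀/(2π) = 1.67 kHz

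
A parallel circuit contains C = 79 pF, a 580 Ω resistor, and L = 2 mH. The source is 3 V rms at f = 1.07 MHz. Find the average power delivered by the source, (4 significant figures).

ω = 2πf = 6.723e+06 rad/s
X_L = ωL = 13450 Ω
X_C = 1/(ωC) = 1883 Ω
Parallel: admittances add. Y = 1/R + 1/(jωL) + jωC
Y = (0.001724 + j0.0004567) S
|Y| = 0.001784 S → |Z| = 1/|Y| = 560.7 Ω, ∠Z = −∠Y = -14.84°
I = V/|Z| = 5.351 mA
P = VI cos φ = 3 × 0.005351 × cos(-14.84°) = 15.52 mW

15.52 mW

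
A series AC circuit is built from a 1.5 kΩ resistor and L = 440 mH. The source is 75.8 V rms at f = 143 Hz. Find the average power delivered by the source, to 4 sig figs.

ω = 2πf = 898.5 rad/s
X_L = ωL = 395.3 Ω
Z = 1500 + j395.3 Ω
|Z| = √(1500² + 395.3²) = 1551 Ω
∠Z = arctan(395.3/1500) = 14.77°
I = V/|Z| = 48.86 mA
P = VI cos φ = 75.8 × 0.04886 × cos(14.77°) = 3.582 W

3.582 W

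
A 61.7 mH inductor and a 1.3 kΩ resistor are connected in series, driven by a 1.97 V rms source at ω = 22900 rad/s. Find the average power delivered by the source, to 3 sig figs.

X_L = ωL = 1410 Ω
Z = 1300 + j1410 Ω
|Z| = √(1300² + 1410²) = 1920 Ω
∠Z = arctan(1410/1300) = 47.4°
I = V/|Z| = 1.03 mA
P = VI cos φ = 1.97 × 0.00103 × cos(47.4°) = 1.37 mW

1.37 mW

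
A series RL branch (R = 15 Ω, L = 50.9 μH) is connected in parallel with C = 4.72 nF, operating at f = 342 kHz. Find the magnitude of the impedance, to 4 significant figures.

589.2 Ω

ω = 2πf = 2.149e+06 rad/s
X_L = ωL = 109.4 Ω
X_C = 1/(ωC) = 98.59 Ω
Branch 1 (R+jX_L): Z₁ = 15.00 + j109.4 Ω, |Z₁| = 110.4 Ω
Branch 2 (−jX_C): Z₂ = −j98.59 Ω
Parallel: Z = Z₁Z₂/(Z₁+Z₂), |Z| = 589.2 Ω, ∠Z = -43.52°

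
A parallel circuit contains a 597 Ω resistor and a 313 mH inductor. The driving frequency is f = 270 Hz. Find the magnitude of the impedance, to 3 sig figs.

ω = 2πf = 1696 rad/s
X_L = ωL = 531 Ω
Parallel: admittances add. Y = 1/R + 1/(jωL)
Y = (0.00168 − j0.00188) S
|Y| = 0.00252 S → |Z| = 1/|Y| = 397 Ω, ∠Z = −∠Y = 48.3°

397 Ω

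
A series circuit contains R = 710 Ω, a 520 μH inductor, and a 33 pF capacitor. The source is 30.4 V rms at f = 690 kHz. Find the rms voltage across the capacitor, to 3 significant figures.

44.4 V

ω = 2πf = 4.335e+06 rad/s
X_L = ωL = 2250 Ω
X_C = 1/(ωC) = 6990 Ω
Net reactance X = X_L − X_C = -4740 Ω
Z = 710 − j4740 Ω
|Z| = √(710² + 4740²) = 4790 Ω
I = V/|Z| = 6.35 mA
V_C = I·|Z_C| = 0.00635 × 6990 = 44.4 V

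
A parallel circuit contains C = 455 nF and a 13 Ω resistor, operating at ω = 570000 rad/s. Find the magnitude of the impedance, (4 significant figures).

X_C = 1/(ωC) = 3.856 Ω
Parallel: admittances add. Y = 1/R + jωC
Y = (0.07692 + j0.2593) S
|Y| = 0.2705 S → |Z| = 1/|Y| = 3.697 Ω, ∠Z = −∠Y = -73.48°

3.697 Ω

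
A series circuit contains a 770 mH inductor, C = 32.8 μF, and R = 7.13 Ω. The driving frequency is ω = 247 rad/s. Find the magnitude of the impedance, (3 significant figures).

X_L = ωL = 190 Ω
X_C = 1/(ωC) = 123 Ω
Net reactance X = X_L − X_C = 66.8 Ω
Z = 7.13 + j66.8 Ω
|Z| = √(7.13² + 66.8²) = 67.1 Ω

67.1 Ω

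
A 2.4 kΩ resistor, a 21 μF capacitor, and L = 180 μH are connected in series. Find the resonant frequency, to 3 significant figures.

ω₀ = 1/√(LC) = 1/√(0.00018 × 2.1e-05) = 16270 rad/s
f₀ = ω₀/(2π) = 2.59 kHz

2.59 kHz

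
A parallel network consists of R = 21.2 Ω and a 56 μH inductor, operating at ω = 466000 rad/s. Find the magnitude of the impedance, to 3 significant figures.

16.5 Ω

X_L = ωL = 26.1 Ω
Parallel: admittances add. Y = 1/R + 1/(jωL)
Y = (0.0472 − j0.0383) S
|Y| = 0.0608 S → |Z| = 1/|Y| = 16.5 Ω, ∠Z = −∠Y = 39.1°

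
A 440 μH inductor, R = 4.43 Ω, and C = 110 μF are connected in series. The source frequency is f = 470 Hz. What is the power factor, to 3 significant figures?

ω = 2πf = 2953 rad/s
X_L = ωL = 1.30 Ω
X_C = 1/(ωC) = 3.08 Ω
Net reactance X = X_L − X_C = -1.78 Ω
Z = 4.43 − j1.78 Ω
|Z| = √(4.43² + 1.78²) = 4.77 Ω
∠Z = arctan(-1.78/4.43) = -21.9°
cos φ = cos(-21.9°) = 0.928

0.928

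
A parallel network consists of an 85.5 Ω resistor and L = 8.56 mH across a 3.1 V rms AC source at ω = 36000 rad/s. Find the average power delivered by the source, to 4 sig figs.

112.4 mW

X_L = ωL = 308.2 Ω
Parallel: admittances add. Y = 1/R + 1/(jωL)
Y = (0.01170 − j0.003245) S
|Y| = 0.01214 S → |Z| = 1/|Y| = 82.39 Ω, ∠Z = −∠Y = 15.51°
I = V/|Z| = 37.63 mA
P = VI cos φ = 3.1 × 0.03763 × cos(15.51°) = 112.4 mW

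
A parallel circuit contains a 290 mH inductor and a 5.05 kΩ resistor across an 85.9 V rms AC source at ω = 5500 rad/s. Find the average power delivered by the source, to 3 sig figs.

1.46 W

X_L = ωL = 1600 Ω
Parallel: admittances add. Y = 1/R + 1/(jωL)
Y = (0.000198 − j0.000627) S
|Y| = 0.000657 S → |Z| = 1/|Y| = 1520 Ω, ∠Z = −∠Y = 72.5°
I = V/|Z| = 56.5 mA
P = VI cos φ = 85.9 × 0.0565 × cos(72.5°) = 1.46 W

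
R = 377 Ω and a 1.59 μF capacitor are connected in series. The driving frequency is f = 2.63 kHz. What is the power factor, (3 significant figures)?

0.995

ω = 2πf = 16520 rad/s
X_C = 1/(ωC) = 38.1 Ω
Z = 377 − j38.1 Ω
|Z| = √(377² + 38.1²) = 379 Ω
∠Z = arctan(-38.1/377) = -5.76°
cos φ = cos(-5.76°) = 0.995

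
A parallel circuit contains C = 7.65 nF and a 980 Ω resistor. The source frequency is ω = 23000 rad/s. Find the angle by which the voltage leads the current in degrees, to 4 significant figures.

-9.783°

X_C = 1/(ωC) = 5683 Ω
Parallel: admittances add. Y = 1/R + jωC
Y = (0.001020 + j0.0001760) S
|Y| = 0.001035 S → |Z| = 1/|Y| = 965.7 Ω, ∠Z = −∠Y = -9.783°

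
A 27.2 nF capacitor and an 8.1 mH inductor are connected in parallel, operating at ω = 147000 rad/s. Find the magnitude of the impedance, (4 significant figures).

316.6 Ω

X_L = ωL = 1191 Ω
X_C = 1/(ωC) = 250.1 Ω
Parallel: admittances add. Y = 1/(jωL) + jωC
Y = (0 + j0.003159) S
|Y| = 0.003159 S → |Z| = 1/|Y| = 316.6 Ω, ∠Z = −∠Y = -90.00°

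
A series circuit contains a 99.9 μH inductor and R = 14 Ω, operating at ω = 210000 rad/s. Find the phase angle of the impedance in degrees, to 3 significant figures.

56.3°

X_L = ωL = 21.0 Ω
Z = 14.0 + j21.0 Ω
|Z| = √(14.0² + 21.0²) = 25.2 Ω
∠Z = arctan(21.0/14.0) = 56.3°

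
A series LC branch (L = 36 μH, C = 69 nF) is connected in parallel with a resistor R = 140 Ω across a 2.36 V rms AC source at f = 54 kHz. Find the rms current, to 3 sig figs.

79.2 mA

ω = 2πf = 339300 rad/s
X_L = ωL = 12.2 Ω
X_C = 1/(ωC) = 42.7 Ω
Branch 1: Z₁ = R = 140 Ω
Branch 2 (series LC): Z₂ = j(X_L − X_C) = −j30.5 Ω
Parallel: Z = Z₁Z₂/(Z₁+Z₂), |Z| = 29.8 Ω, ∠Z = -77.7°
I = V/|Z| = 2.36/29.8 = 79.2 mA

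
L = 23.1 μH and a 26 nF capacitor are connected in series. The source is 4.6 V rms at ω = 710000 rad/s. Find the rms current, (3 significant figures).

X_L = ωL = 16.4 Ω
X_C = 1/(ωC) = 54.2 Ω
Net reactance X = X_L − X_C = -37.8 Ω
Z = − j37.8 Ω
|Z| = √(0² + 37.8²) = 37.8 Ω
I = V/|Z| = 4.6/37.8 = 122 mA

122 mA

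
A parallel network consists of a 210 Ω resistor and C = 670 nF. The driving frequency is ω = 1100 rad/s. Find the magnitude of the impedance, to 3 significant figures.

X_C = 1/(ωC) = 1360 Ω
Parallel: admittances add. Y = 1/R + jωC
Y = (0.00476 + j0.000737) S
|Y| = 0.00482 S → |Z| = 1/|Y| = 208 Ω, ∠Z = −∠Y = -8.80°

208 Ω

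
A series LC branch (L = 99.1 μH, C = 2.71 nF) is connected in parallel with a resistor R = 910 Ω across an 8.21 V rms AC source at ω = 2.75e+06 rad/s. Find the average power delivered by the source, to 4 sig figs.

74.07 mW

X_L = ωL = 272.5 Ω
X_C = 1/(ωC) = 134.2 Ω
Branch 1: Z₁ = R = 910.0 Ω
Branch 2 (series LC): Z₂ = j(X_L − X_C) = j138.3 Ω
Parallel: Z = Z₁Z₂/(Z₁+Z₂), |Z| = 136.8 Ω, ∠Z = 81.36°
I = V/|Z| = 60.03 mA
P = VI cos φ = 8.21 × 0.06003 × cos(81.36°) = 74.07 mW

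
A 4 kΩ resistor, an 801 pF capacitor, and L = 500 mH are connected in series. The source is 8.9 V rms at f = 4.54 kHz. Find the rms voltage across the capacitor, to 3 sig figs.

ω = 2πf = 28530 rad/s
X_L = ωL = 14300 Ω
X_C = 1/(ωC) = 43800 Ω
Net reactance X = X_L − X_C = -29500 Ω
Z = 4000 − j29500 Ω
|Z| = √(4000² + 29500²) = 29800 Ω
I = V/|Z| = 299 μA
V_C = I·|Z_C| = 0.000299 × 43800 = 13.1 V

13.1 V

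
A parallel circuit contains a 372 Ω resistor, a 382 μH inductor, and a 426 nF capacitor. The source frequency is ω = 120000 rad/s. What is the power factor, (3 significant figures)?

X_L = ωL = 45.8 Ω
X_C = 1/(ωC) = 19.6 Ω
Parallel: admittances add. Y = 1/R + 1/(jωL) + jωC
Y = (0.00269 + j0.0293) S
|Y| = 0.0294 S → |Z| = 1/|Y| = 34.0 Ω, ∠Z = −∠Y = -84.8°
cos φ = cos(-84.8°) = 0.0913

0.0913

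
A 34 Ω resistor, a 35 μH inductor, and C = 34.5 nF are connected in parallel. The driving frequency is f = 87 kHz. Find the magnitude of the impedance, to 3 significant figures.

22.5 Ω

ω = 2πf = 546600 rad/s
X_L = ωL = 19.1 Ω
X_C = 1/(ωC) = 53.0 Ω
Parallel: admittances add. Y = 1/R + 1/(jωL) + jωC
Y = (0.0294 − j0.0334) S
|Y| = 0.0445 S → |Z| = 1/|Y| = 22.5 Ω, ∠Z = −∠Y = 48.6°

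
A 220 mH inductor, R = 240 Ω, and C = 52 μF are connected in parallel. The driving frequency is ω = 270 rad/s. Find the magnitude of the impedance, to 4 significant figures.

X_L = ωL = 59.40 Ω
X_C = 1/(ωC) = 71.23 Ω
Parallel: admittances add. Y = 1/R + 1/(jωL) + jωC
Y = (0.004167 − j0.002795) S
|Y| = 0.005017 S → |Z| = 1/|Y| = 199.3 Ω, ∠Z = −∠Y = 33.85°

199.3 Ω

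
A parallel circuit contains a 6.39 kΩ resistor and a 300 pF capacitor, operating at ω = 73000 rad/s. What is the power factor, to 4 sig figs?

0.9903

X_C = 1/(ωC) = 45660 Ω
Parallel: admittances add. Y = 1/R + jωC
Y = (0.0001565 + j2.19e-05) S
|Y| = 0.0001580 S → |Z| = 1/|Y| = 6328 Ω, ∠Z = −∠Y = -7.966°
cos φ = cos(-7.966°) = 0.9903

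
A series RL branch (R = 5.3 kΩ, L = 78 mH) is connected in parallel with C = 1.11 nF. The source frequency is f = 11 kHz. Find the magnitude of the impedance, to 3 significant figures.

ω = 2πf = 69120 rad/s
X_L = ωL = 5390 Ω
X_C = 1/(ωC) = 13000 Ω
Branch 1 (R+jX_L): Z₁ = 5300 + j5390 Ω, |Z₁| = 7560 Ω
Branch 2 (−jX_C): Z₂ = −j13000 Ω
Parallel: Z = Z₁Z₂/(Z₁+Z₂), |Z| = 10600 Ω, ∠Z = 10.8°

10600 Ω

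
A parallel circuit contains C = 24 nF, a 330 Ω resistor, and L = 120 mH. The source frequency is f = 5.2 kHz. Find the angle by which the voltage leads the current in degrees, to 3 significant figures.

ω = 2πf = 32670 rad/s
X_L = ωL = 3920 Ω
X_C = 1/(ωC) = 1280 Ω
Parallel: admittances add. Y = 1/R + 1/(jωL) + jωC
Y = (0.00303 + j0.000529) S
|Y| = 0.00308 S → |Z| = 1/|Y| = 325 Ω, ∠Z = −∠Y = -9.90°

-9.90°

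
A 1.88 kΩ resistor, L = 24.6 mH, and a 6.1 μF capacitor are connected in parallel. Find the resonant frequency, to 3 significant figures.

ω₀ = 1/√(LC) = 1/√(0.0246 × 6.1e-06) = 2581 rad/s
f₀ = ω₀/(2π) = 411 Hz

411 Hz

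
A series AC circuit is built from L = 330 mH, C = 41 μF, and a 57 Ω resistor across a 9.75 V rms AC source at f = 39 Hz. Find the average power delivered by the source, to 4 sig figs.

1.506 W

ω = 2πf = 245.0 rad/s
X_L = ωL = 80.86 Ω
X_C = 1/(ωC) = 99.53 Ω
Net reactance X = X_L − X_C = -18.67 Ω
Z = 57.00 − j18.67 Ω
|Z| = √(57.00² + 18.67²) = 59.98 Ω
∠Z = arctan(-18.67/57.00) = -18.14°
I = V/|Z| = 162.6 mA
P = VI cos φ = 9.75 × 0.1626 × cos(-18.14°) = 1.506 W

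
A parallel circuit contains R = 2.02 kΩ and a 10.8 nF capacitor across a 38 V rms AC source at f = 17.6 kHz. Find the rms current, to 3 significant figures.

ω = 2πf = 110600 rad/s
X_C = 1/(ωC) = 837 Ω
Parallel: admittances add. Y = 1/R + jωC
Y = (0.000495 + j0.00119) S
|Y| = 0.00129 S → |Z| = 1/|Y| = 773 Ω, ∠Z = −∠Y = -67.5°
I = V/|Z| = 38/773 = 49.1 mA

49.1 mA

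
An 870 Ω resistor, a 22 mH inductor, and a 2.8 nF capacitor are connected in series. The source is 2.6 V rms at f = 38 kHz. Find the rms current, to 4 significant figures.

674.2 μA

ω = 2πf = 238800 rad/s
X_L = ωL = 5253 Ω
X_C = 1/(ωC) = 1496 Ω
Net reactance X = X_L − X_C = 3757 Ω
Z = 870.0 + j3757 Ω
|Z| = √(870.0² + 3757²) = 3856 Ω
I = V/|Z| = 2.6/3856 = 674.2 μA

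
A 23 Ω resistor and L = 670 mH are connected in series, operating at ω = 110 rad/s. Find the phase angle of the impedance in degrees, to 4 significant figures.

X_L = ωL = 73.70 Ω
Z = 23.00 + j73.70 Ω
|Z| = √(23.00² + 73.70²) = 77.21 Ω
∠Z = arctan(73.70/23.00) = 72.67°

72.67°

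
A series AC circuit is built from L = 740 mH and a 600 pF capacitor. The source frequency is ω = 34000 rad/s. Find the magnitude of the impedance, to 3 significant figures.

X_L = ωL = 25200 Ω
X_C = 1/(ωC) = 49000 Ω
Net reactance X = X_L − X_C = -23900 Ω
Z = − j23900 Ω
|Z| = √(0² + 23900²) = 23900 Ω

23900 Ω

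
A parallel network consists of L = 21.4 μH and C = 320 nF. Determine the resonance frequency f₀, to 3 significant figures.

60.8 kHz

ω₀ = 1/√(LC) = 1/√(2.14e-05 × 3.2e-07) = 382100 rad/s
f₀ = ω₀/(2π) = 60.8 kHz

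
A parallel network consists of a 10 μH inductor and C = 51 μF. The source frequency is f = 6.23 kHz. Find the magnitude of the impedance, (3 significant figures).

ω = 2πf = 39140 rad/s
X_L = ωL = 0.391 Ω
X_C = 1/(ωC) = 0.501 Ω
Parallel: admittances add. Y = 1/(jωL) + jωC
Y = (0 − j0.558) S
|Y| = 0.558 S → |Z| = 1/|Y| = 1.79 Ω, ∠Z = −∠Y = 90.0°

1.79 Ω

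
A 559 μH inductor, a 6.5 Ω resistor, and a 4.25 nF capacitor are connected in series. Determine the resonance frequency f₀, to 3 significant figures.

103 kHz

ω₀ = 1/√(LC) = 1/√(0.000559 × 4.25e-09) = 648800 rad/s
f₀ = ω₀/(2π) = 103 kHz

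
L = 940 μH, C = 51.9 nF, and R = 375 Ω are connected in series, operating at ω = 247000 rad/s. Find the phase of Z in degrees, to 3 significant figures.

X_L = ωL = 232 Ω
X_C = 1/(ωC) = 78.0 Ω
Net reactance X = X_L − X_C = 154 Ω
Z = 375 + j154 Ω
|Z| = √(375² + 154²) = 405 Ω
∠Z = arctan(154/375) = 22.3°

22.3°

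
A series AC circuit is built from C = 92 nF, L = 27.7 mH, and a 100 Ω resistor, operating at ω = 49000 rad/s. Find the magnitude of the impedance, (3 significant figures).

1140 Ω

X_L = ωL = 1360 Ω
X_C = 1/(ωC) = 222 Ω
Net reactance X = X_L − X_C = 1140 Ω
Z = 100 + j1140 Ω
|Z| = √(100² + 1140²) = 1140 Ω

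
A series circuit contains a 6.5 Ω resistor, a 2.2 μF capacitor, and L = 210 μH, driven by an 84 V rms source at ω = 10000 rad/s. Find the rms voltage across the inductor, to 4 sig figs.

4.024 V

X_L = ωL = 2.100 Ω
X_C = 1/(ωC) = 45.45 Ω
Net reactance X = X_L − X_C = -43.35 Ω
Z = 6.500 − j43.35 Ω
|Z| = √(6.500² + 43.35²) = 43.84 Ω
I = V/|Z| = 1.916 A
V_L = I·|Z_L| = 1.916 × 2.100 = 4.024 V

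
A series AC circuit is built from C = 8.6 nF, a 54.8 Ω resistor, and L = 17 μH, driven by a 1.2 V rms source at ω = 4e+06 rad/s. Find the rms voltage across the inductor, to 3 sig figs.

1.21 V

X_L = ωL = 68.0 Ω
X_C = 1/(ωC) = 29.1 Ω
Net reactance X = X_L − X_C = 38.9 Ω
Z = 54.8 + j38.9 Ω
|Z| = √(54.8² + 38.9²) = 67.2 Ω
I = V/|Z| = 17.9 mA
V_L = I·|Z_L| = 0.0179 × 68.0 = 1.21 V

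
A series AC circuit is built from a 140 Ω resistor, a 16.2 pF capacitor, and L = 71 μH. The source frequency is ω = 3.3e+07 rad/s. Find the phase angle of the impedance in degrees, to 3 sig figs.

X_L = ωL = 2340 Ω
X_C = 1/(ωC) = 1870 Ω
Net reactance X = X_L − X_C = 472 Ω
Z = 140 + j472 Ω
|Z| = √(140² + 472²) = 493 Ω
∠Z = arctan(472/140) = 73.5°

73.5°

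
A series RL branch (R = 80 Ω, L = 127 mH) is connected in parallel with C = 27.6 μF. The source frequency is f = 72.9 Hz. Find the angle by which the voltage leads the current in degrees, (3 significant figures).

-39.3°

ω = 2πf = 458.0 rad/s
X_L = ωL = 58.2 Ω
X_C = 1/(ωC) = 79.1 Ω
Branch 1 (R+jX_L): Z₁ = 80.0 + j58.2 Ω, |Z₁| = 98.9 Ω
Branch 2 (−jX_C): Z₂ = −j79.1 Ω
Parallel: Z = Z₁Z₂/(Z₁+Z₂), |Z| = 94.6 Ω, ∠Z = -39.3°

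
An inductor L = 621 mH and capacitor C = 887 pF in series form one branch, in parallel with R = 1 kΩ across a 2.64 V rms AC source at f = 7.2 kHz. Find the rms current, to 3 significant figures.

2.77 mA

ω = 2πf = 45240 rad/s
X_L = ωL = 28100 Ω
X_C = 1/(ωC) = 24900 Ω
Branch 1: Z₁ = R = 1000 Ω
Branch 2 (series LC): Z₂ = j(X_L − X_C) = j3170 Ω
Parallel: Z = Z₁Z₂/(Z₁+Z₂), |Z| = 954 Ω, ∠Z = 17.5°
I = V/|Z| = 2.64/954 = 2.77 mA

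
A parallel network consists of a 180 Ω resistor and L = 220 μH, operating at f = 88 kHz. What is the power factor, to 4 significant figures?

ω = 2πf = 552900 rad/s
X_L = ωL = 121.6 Ω
Parallel: admittances add. Y = 1/R + 1/(jωL)
Y = (0.005556 − j0.008221) S
|Y| = 0.009922 S → |Z| = 1/|Y| = 100.8 Ω, ∠Z = −∠Y = 55.95°
cos φ = cos(55.95°) = 0.5599

0.5599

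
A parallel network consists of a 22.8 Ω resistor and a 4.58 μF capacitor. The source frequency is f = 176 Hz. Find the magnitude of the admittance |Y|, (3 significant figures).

44.2 mS

ω = 2πf = 1106 rad/s
X_C = 1/(ωC) = 197 Ω
Parallel: admittances add. Y = 1/R + jωC
Y = (0.0439 + j0.00506) S
|Y| = 0.0442 S → |Z| = 1/|Y| = 22.6 Ω, ∠Z = −∠Y = -6.59°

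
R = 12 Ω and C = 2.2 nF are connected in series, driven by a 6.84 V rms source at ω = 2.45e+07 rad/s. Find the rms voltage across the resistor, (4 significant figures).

X_C = 1/(ωC) = 18.55 Ω
Z = 12.00 − j18.55 Ω
|Z| = √(12.00² + 18.55²) = 22.10 Ω
I = V/|Z| = 309.6 mA
V_R = I·|Z_R| = 0.3096 × 12.00 = 3.715 V

3.715 V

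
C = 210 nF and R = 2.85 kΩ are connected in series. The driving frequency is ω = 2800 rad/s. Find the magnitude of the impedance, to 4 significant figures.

3319 Ω

X_C = 1/(ωC) = 1701 Ω
Z = 2850 − j1701 Ω
|Z| = √(2850² + 1701²) = 3319 Ω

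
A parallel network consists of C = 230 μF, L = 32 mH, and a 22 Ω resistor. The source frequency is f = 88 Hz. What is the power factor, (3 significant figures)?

ω = 2πf = 552.9 rad/s
X_L = ωL = 17.7 Ω
X_C = 1/(ωC) = 7.86 Ω
Parallel: admittances add. Y = 1/R + 1/(jωL) + jωC
Y = (0.0455 + j0.0707) S
|Y| = 0.0840 S → |Z| = 1/|Y| = 11.9 Ω, ∠Z = −∠Y = -57.2°
cos φ = cos(-57.2°) = 0.541

0.541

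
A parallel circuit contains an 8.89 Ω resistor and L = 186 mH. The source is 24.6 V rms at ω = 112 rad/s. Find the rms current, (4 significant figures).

3.009 A

X_L = ωL = 20.83 Ω
Parallel: admittances add. Y = 1/R + 1/(jωL)
Y = (0.1125 − j0.04800) S
|Y| = 0.1223 S → |Z| = 1/|Y| = 8.177 Ω, ∠Z = −∠Y = 23.11°
I = V/|Z| = 24.6/8.177 = 3.009 A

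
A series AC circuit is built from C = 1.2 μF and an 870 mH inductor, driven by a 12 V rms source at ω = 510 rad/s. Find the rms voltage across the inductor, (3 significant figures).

4.47 V

X_L = ωL = 444 Ω
X_C = 1/(ωC) = 1630 Ω
Net reactance X = X_L − X_C = -1190 Ω
Z = − j1190 Ω
|Z| = √(0² + 1190²) = 1190 Ω
I = V/|Z| = 10.1 mA
V_L = I·|Z_L| = 0.0101 × 444 = 4.47 V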